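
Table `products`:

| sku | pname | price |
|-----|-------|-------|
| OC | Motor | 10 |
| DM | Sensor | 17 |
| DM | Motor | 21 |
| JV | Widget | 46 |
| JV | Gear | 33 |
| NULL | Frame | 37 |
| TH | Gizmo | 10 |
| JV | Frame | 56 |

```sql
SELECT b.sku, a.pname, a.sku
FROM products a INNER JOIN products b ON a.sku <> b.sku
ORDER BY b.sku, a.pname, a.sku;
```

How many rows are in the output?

INNER JOIN keeps only pairs where the ON condition holds.
Matching on a.sku <> b.sku. A NULL in a compared column never satisfies the condition.
- a (sku=OC) pairs with 6 row(s) of b.
- a (sku=DM) pairs with 5 row(s) of b.
- a (sku=DM) pairs with 5 row(s) of b.
- a (sku=JV) pairs with 4 row(s) of b.
- a (sku=JV) pairs with 4 row(s) of b.
- a (sku=NULL) has no partner → excluded.
- a (sku=TH) pairs with 6 row(s) of b.
- a (sku=JV) pairs with 4 row(s) of b.
Total: 34 rows.

34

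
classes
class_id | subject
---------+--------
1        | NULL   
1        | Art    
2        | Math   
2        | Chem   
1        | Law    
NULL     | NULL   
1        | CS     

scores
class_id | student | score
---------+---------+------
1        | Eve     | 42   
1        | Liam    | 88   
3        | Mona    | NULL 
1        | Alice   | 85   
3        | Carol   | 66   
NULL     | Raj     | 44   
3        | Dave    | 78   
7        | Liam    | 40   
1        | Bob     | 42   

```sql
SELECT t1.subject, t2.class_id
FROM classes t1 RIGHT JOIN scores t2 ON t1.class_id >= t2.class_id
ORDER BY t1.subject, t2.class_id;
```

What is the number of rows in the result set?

RIGHT JOIN keeps every row from `scores`; unmatched rows get NULL for `classes`'s columns.
Matching on t1.class_id >= t2.class_id. A NULL in a compared column never satisfies the condition.
- t1 (class_id=1) pairs with 4 row(s) of t2.
- t1 (class_id=1) pairs with 4 row(s) of t2.
- t1 (class_id=2) pairs with 4 row(s) of t2.
- t1 (class_id=2) pairs with 4 row(s) of t2.
- t1 (class_id=1) pairs with 4 row(s) of t2.
- t1 (class_id=NULL) has no partner in t2.
- t1 (class_id=1) pairs with 4 row(s) of t2.
- plus 5 unmatched t2 row(s), each kept with NULL t1 columns.
Total: 24 matched + 5 padded = 29 rows.

29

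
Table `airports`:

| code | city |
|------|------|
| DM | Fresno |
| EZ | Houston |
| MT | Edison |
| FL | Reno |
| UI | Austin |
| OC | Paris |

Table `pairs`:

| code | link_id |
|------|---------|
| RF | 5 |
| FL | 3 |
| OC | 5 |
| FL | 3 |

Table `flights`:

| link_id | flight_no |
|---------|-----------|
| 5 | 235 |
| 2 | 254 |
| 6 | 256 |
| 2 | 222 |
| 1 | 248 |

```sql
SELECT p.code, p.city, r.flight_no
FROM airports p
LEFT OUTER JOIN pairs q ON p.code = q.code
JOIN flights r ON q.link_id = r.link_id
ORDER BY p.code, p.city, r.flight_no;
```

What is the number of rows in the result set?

1

Joins associate left-to-right: airports LEFT JOIN pairs on code gives 7 intermediate row(s).
Then INNER JOIN `flights r` on link_id: keep only rows whose q.link_id appears in r.
Result: 1 row(s).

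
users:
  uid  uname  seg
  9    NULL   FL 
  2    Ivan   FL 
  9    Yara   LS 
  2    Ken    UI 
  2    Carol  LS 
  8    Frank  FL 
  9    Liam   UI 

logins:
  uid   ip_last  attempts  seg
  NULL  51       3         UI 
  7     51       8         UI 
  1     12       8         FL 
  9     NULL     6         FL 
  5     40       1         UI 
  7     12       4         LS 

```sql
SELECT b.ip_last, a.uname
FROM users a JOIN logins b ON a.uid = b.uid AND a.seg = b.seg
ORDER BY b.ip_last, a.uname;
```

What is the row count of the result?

INNER JOIN keeps only pairs where the ON condition holds.
Matching on a.uid = b.uid AND a.seg = b.seg. A NULL in a compared column never satisfies the condition.
- a[0] uid=9, seg=FL → 1 match(es) in b → 1 row(s).
- a[1] uid=2, seg=FL → no match; dropped.
- a[2] uid=9, seg=LS → no match; dropped.
- a[3] uid=2, seg=UI → no match; dropped.
- a[4] uid=2, seg=LS → no match; dropped.
- a[5] uid=8, seg=FL → no match; dropped.
- a[6] uid=9, seg=UI → no match; dropped.
Total: 1 rows.

1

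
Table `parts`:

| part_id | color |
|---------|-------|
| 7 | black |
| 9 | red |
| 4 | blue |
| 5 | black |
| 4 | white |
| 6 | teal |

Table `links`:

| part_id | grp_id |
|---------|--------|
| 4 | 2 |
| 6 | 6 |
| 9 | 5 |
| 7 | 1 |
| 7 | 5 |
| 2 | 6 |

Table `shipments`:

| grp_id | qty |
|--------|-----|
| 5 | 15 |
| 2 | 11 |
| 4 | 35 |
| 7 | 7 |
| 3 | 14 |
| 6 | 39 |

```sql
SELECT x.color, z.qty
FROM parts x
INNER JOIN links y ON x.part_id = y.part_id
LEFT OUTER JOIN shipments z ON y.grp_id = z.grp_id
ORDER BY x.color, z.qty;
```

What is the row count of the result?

Step 1 — x INNER JOIN y on part_id → 6 row(s).
Then LEFT JOIN `shipments z` on grp_id: each of those 6 rows is kept; rows whose y.grp_id has no match in z get NULL for z's columns.
Result: 6 row(s).

6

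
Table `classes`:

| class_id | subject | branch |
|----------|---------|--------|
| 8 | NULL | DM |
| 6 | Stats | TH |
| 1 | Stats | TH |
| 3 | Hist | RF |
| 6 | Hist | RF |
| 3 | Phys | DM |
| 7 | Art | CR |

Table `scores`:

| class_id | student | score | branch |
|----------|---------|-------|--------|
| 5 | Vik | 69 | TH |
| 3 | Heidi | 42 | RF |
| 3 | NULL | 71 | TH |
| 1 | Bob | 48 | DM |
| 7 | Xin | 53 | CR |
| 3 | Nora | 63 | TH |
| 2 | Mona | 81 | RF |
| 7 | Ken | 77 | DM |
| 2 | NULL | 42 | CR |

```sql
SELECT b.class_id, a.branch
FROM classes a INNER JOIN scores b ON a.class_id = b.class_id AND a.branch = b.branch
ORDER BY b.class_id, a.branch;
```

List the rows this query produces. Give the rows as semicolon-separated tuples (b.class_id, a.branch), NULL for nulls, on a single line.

(3, RF); (7, CR)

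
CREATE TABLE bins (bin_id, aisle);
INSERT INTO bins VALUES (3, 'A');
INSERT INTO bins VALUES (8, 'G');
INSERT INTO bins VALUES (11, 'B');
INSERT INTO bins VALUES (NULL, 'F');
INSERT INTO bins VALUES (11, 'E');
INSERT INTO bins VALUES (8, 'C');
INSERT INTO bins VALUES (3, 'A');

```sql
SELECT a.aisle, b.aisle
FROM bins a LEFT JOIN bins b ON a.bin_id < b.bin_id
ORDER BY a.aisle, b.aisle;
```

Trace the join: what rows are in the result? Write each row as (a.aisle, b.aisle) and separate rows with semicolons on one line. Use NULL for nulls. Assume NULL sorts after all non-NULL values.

(A, B); (A, B); (A, C); (A, C); (A, E); (A, E); (A, G); (A, G); (B, NULL); (C, B); (C, E); (E, NULL); (F, NULL); (G, B); (G, E)

LEFT JOIN keeps every row from `bins a`; unmatched rows get NULL for `bins b`'s columns.
Matching on a.bin_id < b.bin_id. A NULL in a compared column never satisfies the condition.
- bin_id=3: 4 matching b row(s), so 4 row(s) emitted.
- bin_id=8: 2 matching b row(s), so 2 row(s) emitted.
- bin_id=11: no b row matches, row kept with b columns NULL.
- bin_id=NULL: no b row matches, row kept with b columns NULL.
- bin_id=11: no b row matches, row kept with b columns NULL.
- bin_id=8: 2 matching b row(s), so 2 row(s) emitted.
- bin_id=3: 4 matching b row(s), so 4 row(s) emitted.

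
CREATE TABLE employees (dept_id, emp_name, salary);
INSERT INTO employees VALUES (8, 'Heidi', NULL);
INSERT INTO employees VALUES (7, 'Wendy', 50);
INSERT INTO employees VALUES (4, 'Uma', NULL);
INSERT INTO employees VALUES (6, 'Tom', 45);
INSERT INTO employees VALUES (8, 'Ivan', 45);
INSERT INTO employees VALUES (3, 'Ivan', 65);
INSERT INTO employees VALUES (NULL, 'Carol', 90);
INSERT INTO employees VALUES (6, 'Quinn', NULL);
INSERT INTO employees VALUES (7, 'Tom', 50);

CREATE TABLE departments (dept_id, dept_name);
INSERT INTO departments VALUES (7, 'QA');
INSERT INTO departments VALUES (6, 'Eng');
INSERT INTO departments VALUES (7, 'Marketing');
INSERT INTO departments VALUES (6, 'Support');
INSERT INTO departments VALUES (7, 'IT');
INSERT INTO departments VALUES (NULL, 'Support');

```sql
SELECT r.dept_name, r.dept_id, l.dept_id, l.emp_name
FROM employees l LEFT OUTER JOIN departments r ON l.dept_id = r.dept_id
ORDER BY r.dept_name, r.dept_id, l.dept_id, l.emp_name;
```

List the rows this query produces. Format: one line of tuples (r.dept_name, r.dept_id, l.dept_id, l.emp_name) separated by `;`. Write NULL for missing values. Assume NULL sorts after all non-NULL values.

LEFT JOIN keeps every row from `employees`; unmatched rows get NULL for `departments`'s columns.
Matching on l.dept_id = r.dept_id. A NULL in a compared column never satisfies the condition.
Matched pairs: 10; unmatched l rows kept: 5.

(Eng, 6, 6, Quinn); (Eng, 6, 6, Tom); (IT, 7, 7, Tom); (IT, 7, 7, Wendy); (Marketing, 7, 7, Tom); (Marketing, 7, 7, Wendy); (QA, 7, 7, Tom); (QA, 7, 7, Wendy); (Support, 6, 6, Quinn); (Support, 6, 6, Tom); (NULL, NULL, 3, Ivan); (NULL, NULL, 4, Uma); (NULL, NULL, 8, Heidi); (NULL, NULL, 8, Ivan); (NULL, NULL, NULL, Carol)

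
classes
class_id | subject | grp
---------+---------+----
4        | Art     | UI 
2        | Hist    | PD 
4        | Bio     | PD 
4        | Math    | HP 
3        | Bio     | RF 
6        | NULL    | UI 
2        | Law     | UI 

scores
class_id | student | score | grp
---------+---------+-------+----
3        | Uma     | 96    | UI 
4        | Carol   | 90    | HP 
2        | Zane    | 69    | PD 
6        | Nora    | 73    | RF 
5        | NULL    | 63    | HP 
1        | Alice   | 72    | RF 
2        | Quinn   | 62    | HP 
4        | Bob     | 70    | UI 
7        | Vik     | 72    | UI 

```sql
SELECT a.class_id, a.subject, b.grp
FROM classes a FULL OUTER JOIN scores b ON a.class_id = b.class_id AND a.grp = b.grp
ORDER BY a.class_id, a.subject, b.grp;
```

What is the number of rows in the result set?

13

FULL OUTER JOIN keeps every row from both sides; unmatched rows get NULL for the other side's columns.
Matching on a.class_id = b.class_id AND a.grp = b.grp.
- a (class_id=4, grp=UI) pairs with 1 row(s) of b.
- a (class_id=2, grp=PD) pairs with 1 row(s) of b.
- a (class_id=4, grp=PD) has no partner → padded with NULL.
- a (class_id=4, grp=HP) pairs with 1 row(s) of b.
- a (class_id=3, grp=RF) has no partner → padded with NULL.
- a (class_id=6, grp=UI) has no partner → padded with NULL.
- a (class_id=2, grp=UI) has no partner → padded with NULL.
- plus 6 unmatched b row(s), each kept with NULL a columns.
Total: 3 matched + 10 padded = 13 rows.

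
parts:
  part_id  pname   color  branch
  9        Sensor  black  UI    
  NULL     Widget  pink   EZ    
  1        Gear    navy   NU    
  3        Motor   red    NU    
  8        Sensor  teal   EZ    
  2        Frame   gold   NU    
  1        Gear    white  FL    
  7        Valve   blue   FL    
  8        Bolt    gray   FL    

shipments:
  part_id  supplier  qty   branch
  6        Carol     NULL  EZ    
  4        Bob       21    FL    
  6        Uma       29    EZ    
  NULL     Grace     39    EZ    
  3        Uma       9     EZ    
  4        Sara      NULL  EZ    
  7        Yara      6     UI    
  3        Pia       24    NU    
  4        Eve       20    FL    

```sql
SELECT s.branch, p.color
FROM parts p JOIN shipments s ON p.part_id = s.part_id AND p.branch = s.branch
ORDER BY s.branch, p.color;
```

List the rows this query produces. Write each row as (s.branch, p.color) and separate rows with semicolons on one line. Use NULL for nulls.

(NU, red)

INNER JOIN keeps only pairs where the ON condition holds.
Matching on p.part_id = s.part_id AND p.branch = s.branch. A NULL in a compared column never satisfies the condition.
- p row (part_id=9, branch=UI): no match → dropped.
- p row (part_id=NULL, branch=EZ): no match → dropped.
- p row (part_id=1, branch=NU): no match → dropped.
- p row (part_id=3, branch=NU): matches 1 s row(s) → 1 output row(s).
- p row (part_id=8, branch=EZ): no match → dropped.
- p row (part_id=2, branch=NU): no match → dropped.
- p row (part_id=1, branch=FL): no match → dropped.
- p row (part_id=7, branch=FL): no match → dropped.
- p row (part_id=8, branch=FL): no match → dropped.
After projecting and ordering:
s.branch | p.color
NU | red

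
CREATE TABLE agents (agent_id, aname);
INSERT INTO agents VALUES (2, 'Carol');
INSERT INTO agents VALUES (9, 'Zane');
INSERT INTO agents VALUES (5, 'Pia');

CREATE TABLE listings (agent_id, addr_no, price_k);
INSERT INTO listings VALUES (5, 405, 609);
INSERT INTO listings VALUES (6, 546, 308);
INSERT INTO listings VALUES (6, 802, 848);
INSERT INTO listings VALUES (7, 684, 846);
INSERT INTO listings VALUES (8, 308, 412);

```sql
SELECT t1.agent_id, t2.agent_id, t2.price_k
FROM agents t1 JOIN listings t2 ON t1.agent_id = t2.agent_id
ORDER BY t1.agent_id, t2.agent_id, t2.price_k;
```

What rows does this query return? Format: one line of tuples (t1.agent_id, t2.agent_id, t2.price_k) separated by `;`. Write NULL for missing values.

INNER JOIN keeps only pairs where the ON condition holds.
Matching on t1.agent_id = t2.agent_id.
- t1 (agent_id=2) has no partner → excluded.
- t1 (agent_id=9) has no partner → excluded.
- t1 (agent_id=5) pairs with 1 row(s) of t2.
After projecting and ordering:
t1.agent_id | t2.agent_id | t2.price_k
5 | 5 | 609

(5, 5, 609)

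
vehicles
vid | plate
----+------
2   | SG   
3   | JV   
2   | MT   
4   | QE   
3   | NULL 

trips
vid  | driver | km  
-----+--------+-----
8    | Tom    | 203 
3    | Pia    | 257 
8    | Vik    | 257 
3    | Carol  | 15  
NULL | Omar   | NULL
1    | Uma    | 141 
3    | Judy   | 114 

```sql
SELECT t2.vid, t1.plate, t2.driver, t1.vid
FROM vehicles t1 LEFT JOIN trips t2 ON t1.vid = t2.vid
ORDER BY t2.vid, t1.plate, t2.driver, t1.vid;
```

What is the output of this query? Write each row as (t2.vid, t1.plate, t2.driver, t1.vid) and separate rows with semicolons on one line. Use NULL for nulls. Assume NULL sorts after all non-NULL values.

LEFT JOIN keeps every row from `vehicles`; unmatched rows get NULL for `trips`'s columns.
Matching on t1.vid = t2.vid. A NULL in a compared column never satisfies the condition.
Matched pairs: 6; unmatched t1 rows kept: 3.

(3, JV, Carol, 3); (3, JV, Judy, 3); (3, JV, Pia, 3); (3, NULL, Carol, 3); (3, NULL, Judy, 3); (3, NULL, Pia, 3); (NULL, MT, NULL, 2); (NULL, QE, NULL, 4); (NULL, SG, NULL, 2)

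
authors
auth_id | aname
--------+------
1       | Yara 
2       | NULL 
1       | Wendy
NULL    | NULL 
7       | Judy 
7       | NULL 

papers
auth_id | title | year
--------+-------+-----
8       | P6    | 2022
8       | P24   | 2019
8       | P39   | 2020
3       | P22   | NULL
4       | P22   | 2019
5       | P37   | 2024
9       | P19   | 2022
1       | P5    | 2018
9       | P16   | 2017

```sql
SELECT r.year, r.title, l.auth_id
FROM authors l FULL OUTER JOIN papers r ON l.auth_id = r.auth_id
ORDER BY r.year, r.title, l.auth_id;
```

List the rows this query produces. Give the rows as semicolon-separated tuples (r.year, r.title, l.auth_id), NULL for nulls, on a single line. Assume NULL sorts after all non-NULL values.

(2017, P16, NULL); (2018, P5, 1); (2018, P5, 1); (2019, P22, NULL); (2019, P24, NULL); (2020, P39, NULL); (2022, P19, NULL); (2022, P6, NULL); (2024, P37, NULL); (NULL, P22, NULL); (NULL, NULL, 2); (NULL, NULL, 7); (NULL, NULL, 7); (NULL, NULL, NULL)

FULL OUTER JOIN keeps every row from both sides; unmatched rows get NULL for the other side's columns.
Matching on l.auth_id = r.auth_id. A NULL in a compared column never satisfies the condition.
- l row (auth_id=1): matches 1 r row(s) → 1 output row(s).
- l row (auth_id=2): no match → kept, r columns NULL.
- l row (auth_id=1): matches 1 r row(s) → 1 output row(s).
- l row (auth_id=NULL): no match → kept, r columns NULL.
- l row (auth_id=7): no match → kept, r columns NULL.
- l row (auth_id=7): no match → kept, r columns NULL.
- 8 row(s) from r found no l partner → padded with NULL.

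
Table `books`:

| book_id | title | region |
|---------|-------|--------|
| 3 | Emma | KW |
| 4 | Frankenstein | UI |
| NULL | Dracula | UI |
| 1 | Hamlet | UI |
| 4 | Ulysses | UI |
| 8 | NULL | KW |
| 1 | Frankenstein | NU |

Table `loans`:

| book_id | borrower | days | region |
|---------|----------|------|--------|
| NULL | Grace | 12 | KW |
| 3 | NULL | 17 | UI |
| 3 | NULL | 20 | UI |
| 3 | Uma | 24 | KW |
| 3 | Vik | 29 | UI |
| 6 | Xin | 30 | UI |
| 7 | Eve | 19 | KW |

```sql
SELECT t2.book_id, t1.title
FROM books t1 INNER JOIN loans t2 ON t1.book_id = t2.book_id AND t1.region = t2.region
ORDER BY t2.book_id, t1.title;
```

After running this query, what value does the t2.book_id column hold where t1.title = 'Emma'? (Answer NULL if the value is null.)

3

INNER JOIN keeps only pairs where the ON condition holds.
Matching on t1.book_id = t2.book_id AND t1.region = t2.region. A NULL in a compared column never satisfies the condition.
- book_id=3, region=KW: 1 matching t2 row(s), so 1 row(s) emitted.
- book_id=4, region=UI: no matching t2 row, dropped.
- book_id=NULL, region=UI: no matching t2 row, dropped.
- book_id=1, region=UI: no matching t2 row, dropped.
- book_id=4, region=UI: no matching t2 row, dropped.
- book_id=8, region=KW: no matching t2 row, dropped.
- book_id=1, region=NU: no matching t2 row, dropped.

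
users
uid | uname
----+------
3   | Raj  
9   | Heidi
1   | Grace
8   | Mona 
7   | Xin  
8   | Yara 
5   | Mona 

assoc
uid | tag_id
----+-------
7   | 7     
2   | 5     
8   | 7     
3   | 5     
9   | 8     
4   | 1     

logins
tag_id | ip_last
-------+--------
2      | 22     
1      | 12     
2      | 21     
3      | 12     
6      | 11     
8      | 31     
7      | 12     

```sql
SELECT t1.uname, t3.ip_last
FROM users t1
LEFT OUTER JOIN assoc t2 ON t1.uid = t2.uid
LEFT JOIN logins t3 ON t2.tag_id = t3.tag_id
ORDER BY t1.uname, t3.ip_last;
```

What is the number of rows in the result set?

Step 1 — t1 LEFT JOIN t2 on uid → 7 row(s).
Then LEFT JOIN `logins t3` on tag_id: each of those 7 rows is kept; rows whose t2.tag_id has no match in t3 get NULL for t3's columns.
Result: 7 row(s).

7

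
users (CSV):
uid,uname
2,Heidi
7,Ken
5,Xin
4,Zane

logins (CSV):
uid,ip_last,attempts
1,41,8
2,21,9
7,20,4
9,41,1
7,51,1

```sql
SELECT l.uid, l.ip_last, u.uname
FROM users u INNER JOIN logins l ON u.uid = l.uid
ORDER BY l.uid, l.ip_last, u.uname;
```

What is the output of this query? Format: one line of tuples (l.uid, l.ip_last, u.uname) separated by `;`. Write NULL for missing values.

(2, 21, Heidi); (7, 20, Ken); (7, 51, Ken)

INNER JOIN keeps only pairs where the ON condition holds.
Matching on u.uid = l.uid.
- u[0] uid=2 → 1 match(es) in l → 1 row(s).
- u[1] uid=7 → 2 match(es) in l → 2 row(s).
- u[2] uid=5 → no match; dropped.
- u[3] uid=4 → no match; dropped.
After projecting and ordering:
l.uid | l.ip_last | u.uname
2 | 21 | Heidi
7 | 20 | Ken
7 | 51 | Ken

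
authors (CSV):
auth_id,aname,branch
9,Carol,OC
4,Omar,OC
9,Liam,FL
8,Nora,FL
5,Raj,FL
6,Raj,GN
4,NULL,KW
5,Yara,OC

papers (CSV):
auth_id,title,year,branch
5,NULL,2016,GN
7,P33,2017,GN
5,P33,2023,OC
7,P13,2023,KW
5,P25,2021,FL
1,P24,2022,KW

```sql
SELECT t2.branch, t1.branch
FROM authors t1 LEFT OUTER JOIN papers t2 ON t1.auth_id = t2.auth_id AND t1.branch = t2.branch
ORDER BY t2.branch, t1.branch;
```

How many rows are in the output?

LEFT JOIN keeps every row from `authors`; unmatched rows get NULL for `papers`'s columns.
Matching on t1.auth_id = t2.auth_id AND t1.branch = t2.branch.
- t1 (auth_id=9, branch=OC) has no partner → padded with NULL.
- t1 (auth_id=4, branch=OC) has no partner → padded with NULL.
- t1 (auth_id=9, branch=FL) has no partner → padded with NULL.
- t1 (auth_id=8, branch=FL) has no partner → padded with NULL.
- t1 (auth_id=5, branch=FL) pairs with 1 row(s) of t2.
- t1 (auth_id=6, branch=GN) has no partner → padded with NULL.
- t1 (auth_id=4, branch=KW) has no partner → padded with NULL.
- t1 (auth_id=5, branch=OC) pairs with 1 row(s) of t2.
Total: 2 matched + 6 padded = 8 rows.

8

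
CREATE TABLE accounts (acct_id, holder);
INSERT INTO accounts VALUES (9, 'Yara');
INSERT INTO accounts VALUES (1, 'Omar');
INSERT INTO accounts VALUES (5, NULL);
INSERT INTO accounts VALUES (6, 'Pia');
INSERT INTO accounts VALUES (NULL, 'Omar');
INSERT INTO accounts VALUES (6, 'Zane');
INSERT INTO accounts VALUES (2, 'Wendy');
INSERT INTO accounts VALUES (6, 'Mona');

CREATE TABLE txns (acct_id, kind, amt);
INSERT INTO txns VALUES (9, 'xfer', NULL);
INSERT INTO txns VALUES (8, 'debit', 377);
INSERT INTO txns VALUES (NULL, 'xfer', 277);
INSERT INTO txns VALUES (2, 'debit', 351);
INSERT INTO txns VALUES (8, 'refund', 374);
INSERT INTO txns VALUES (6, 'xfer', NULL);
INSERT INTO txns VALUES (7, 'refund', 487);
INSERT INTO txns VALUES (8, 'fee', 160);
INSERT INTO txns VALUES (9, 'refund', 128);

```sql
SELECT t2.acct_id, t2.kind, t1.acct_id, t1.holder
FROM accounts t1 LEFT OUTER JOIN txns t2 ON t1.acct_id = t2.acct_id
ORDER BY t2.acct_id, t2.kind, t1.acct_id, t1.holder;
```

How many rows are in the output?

9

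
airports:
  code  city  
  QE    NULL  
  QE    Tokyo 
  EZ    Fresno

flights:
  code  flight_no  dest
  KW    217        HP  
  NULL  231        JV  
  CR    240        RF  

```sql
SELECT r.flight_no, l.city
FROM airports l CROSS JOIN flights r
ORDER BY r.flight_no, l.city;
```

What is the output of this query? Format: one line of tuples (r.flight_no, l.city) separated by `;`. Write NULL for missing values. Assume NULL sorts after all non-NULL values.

CROSS JOIN pairs every row of `airports` with every row of `flights`: 3 × 3 = 9 rows.
After projecting and ordering:
r.flight_no | l.city
217 | Fresno
217 | Tokyo
217 | NULL
231 | Fresno
231 | Tokyo
231 | NULL
240 | Fresno
240 | Tokyo
240 | NULL

(217, Fresno); (217, Tokyo); (217, NULL); (231, Fresno); (231, Tokyo); (231, NULL); (240, Fresno); (240, Tokyo); (240, NULL)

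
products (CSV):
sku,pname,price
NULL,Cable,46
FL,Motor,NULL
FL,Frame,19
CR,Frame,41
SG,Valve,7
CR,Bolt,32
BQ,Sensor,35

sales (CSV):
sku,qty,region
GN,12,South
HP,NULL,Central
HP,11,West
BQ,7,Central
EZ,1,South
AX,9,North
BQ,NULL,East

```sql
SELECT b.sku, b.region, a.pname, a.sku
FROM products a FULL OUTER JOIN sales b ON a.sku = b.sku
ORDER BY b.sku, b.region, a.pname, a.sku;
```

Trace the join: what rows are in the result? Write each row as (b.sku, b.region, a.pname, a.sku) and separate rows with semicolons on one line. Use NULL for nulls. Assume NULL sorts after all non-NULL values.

(AX, North, NULL, NULL); (BQ, Central, Sensor, BQ); (BQ, East, Sensor, BQ); (EZ, South, NULL, NULL); (GN, South, NULL, NULL); (HP, Central, NULL, NULL); (HP, West, NULL, NULL); (NULL, NULL, Bolt, CR); (NULL, NULL, Cable, NULL); (NULL, NULL, Frame, CR); (NULL, NULL, Frame, FL); (NULL, NULL, Motor, FL); (NULL, NULL, Valve, SG)

FULL OUTER JOIN keeps every row from both sides; unmatched rows get NULL for the other side's columns.
Matching on a.sku = b.sku. A NULL in a compared column never satisfies the condition.
- sku=NULL: no b row matches, row kept with b columns NULL.
- sku=FL: no b row matches, row kept with b columns NULL.
- sku=FL: no b row matches, row kept with b columns NULL.
- sku=CR: no b row matches, row kept with b columns NULL.
- sku=SG: no b row matches, row kept with b columns NULL.
- sku=CR: no b row matches, row kept with b columns NULL.
- sku=BQ: 2 matching b row(s), so 2 row(s) emitted.
- plus 5 unmatched b row(s), each kept with NULL a columns.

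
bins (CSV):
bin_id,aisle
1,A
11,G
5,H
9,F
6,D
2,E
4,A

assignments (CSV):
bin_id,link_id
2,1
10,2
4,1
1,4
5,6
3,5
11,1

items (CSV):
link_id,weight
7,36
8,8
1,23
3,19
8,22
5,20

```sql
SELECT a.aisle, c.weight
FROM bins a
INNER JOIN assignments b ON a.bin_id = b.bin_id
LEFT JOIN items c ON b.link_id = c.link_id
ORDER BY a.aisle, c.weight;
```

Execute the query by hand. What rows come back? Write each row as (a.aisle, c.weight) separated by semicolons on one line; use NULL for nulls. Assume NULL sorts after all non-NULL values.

(A, 23); (A, NULL); (E, 23); (G, 23); (H, NULL)

Evaluate left to right. First `bins a INNER JOIN assignments b` on bin_id: 5 row(s).
Then LEFT JOIN `items c` on link_id: each of those 5 rows is kept; rows whose b.link_id has no match in c get NULL for c's columns.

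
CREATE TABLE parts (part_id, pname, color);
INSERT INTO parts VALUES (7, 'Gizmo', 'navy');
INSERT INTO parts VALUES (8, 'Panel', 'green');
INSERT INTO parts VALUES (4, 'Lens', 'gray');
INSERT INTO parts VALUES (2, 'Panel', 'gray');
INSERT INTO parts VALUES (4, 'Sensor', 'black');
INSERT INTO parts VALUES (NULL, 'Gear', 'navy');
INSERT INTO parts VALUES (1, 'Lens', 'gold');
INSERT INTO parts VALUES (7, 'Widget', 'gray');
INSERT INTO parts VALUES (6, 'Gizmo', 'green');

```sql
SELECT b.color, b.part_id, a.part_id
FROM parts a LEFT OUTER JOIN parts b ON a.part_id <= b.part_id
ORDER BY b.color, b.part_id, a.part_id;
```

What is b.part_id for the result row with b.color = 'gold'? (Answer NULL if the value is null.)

1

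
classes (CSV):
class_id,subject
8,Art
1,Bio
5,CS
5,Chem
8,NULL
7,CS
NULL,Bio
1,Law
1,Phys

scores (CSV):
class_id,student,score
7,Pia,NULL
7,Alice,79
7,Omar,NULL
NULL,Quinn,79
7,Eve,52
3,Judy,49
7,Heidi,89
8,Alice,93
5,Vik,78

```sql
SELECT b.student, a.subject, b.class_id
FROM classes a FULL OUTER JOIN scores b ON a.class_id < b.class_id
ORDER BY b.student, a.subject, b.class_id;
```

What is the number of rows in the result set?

FULL OUTER JOIN keeps every row from both sides; unmatched rows get NULL for the other side's columns.
Matching on a.class_id < b.class_id. A NULL in a compared column never satisfies the condition.
- a row (class_id=8): no match → kept, b columns NULL.
- a row (class_id=1): matches 8 b row(s) → 8 output row(s).
- a row (class_id=5): matches 6 b row(s) → 6 output row(s).
- a row (class_id=5): matches 6 b row(s) → 6 output row(s).
- a row (class_id=8): no match → kept, b columns NULL.
- a row (class_id=7): matches 1 b row(s) → 1 output row(s).
- a row (class_id=NULL): no match → kept, b columns NULL.
- a row (class_id=1): matches 8 b row(s) → 8 output row(s).
- a row (class_id=1): matches 8 b row(s) → 8 output row(s).
- 1 row(s) from b found no a partner → padded with NULL.
Total: 37 matched + 4 padded = 41 rows.

41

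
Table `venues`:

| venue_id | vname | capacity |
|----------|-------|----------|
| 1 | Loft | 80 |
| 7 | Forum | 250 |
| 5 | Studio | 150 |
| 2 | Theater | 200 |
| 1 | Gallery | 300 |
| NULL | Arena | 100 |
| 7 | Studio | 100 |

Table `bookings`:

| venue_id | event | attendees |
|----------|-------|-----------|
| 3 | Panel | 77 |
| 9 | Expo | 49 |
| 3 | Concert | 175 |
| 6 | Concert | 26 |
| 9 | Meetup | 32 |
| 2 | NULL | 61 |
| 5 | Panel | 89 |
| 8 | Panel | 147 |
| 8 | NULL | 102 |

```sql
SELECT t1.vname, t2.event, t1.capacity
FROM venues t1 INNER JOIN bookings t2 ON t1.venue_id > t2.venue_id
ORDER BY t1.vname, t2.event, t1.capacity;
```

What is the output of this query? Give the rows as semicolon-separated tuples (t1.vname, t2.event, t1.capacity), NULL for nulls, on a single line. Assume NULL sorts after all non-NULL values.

INNER JOIN keeps only pairs where the ON condition holds.
Matching on t1.venue_id > t2.venue_id. A NULL in a compared column never satisfies the condition.
Matched pairs: 13.

(Forum, Concert, 250); (Forum, Concert, 250); (Forum, Panel, 250); (Forum, Panel, 250); (Forum, NULL, 250); (Studio, Concert, 100); (Studio, Concert, 100); (Studio, Concert, 150); (Studio, Panel, 100); (Studio, Panel, 100); (Studio, Panel, 150); (Studio, NULL, 100); (Studio, NULL, 150)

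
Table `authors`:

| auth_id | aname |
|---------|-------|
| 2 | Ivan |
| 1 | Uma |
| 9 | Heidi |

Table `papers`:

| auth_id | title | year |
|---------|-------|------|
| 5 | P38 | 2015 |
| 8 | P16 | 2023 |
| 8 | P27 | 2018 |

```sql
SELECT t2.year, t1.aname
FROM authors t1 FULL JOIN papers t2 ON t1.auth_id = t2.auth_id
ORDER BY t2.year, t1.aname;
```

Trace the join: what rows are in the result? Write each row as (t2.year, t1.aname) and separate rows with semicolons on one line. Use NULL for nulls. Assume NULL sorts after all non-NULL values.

(2015, NULL); (2018, NULL); (2023, NULL); (NULL, Heidi); (NULL, Ivan); (NULL, Uma)

FULL OUTER JOIN keeps every row from both sides; unmatched rows get NULL for the other side's columns.
Matching on t1.auth_id = t2.auth_id.
- t1[0] auth_id=2 → no match; kept with NULLs on the t2 side.
- t1[1] auth_id=1 → no match; kept with NULLs on the t2 side.
- t1[2] auth_id=9 → no match; kept with NULLs on the t2 side.
- 3 row(s) from t2 found no t1 partner → padded with NULL.
After projecting and ordering:
t2.year | t1.aname
2015 | NULL
2018 | NULL
2023 | NULL
NULL | Heidi
NULL | Ivan
NULL | Uma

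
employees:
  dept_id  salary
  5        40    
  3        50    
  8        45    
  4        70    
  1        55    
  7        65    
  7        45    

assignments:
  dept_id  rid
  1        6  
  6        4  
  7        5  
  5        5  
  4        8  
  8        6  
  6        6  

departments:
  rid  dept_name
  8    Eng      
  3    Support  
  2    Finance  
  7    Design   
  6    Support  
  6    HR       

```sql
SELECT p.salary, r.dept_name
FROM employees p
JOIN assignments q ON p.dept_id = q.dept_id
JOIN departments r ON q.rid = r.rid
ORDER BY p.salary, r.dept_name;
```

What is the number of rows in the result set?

Evaluate left to right. First `employees p INNER JOIN assignments q` on dept_id: 6 row(s).
Then INNER JOIN `departments r` on rid: keep only rows whose q.rid appears in r.
Result: 5 row(s).

5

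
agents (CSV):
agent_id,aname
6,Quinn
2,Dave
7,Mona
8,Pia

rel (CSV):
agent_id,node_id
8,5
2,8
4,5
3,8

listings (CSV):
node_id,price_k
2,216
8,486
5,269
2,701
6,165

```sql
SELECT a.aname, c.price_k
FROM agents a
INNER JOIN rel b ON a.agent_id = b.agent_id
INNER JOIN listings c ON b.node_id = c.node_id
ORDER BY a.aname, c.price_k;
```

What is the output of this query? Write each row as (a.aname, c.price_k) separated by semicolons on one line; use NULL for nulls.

(Dave, 486); (Pia, 269)

Evaluate left to right. First `agents a INNER JOIN rel b` on agent_id: 2 row(s).
Then INNER JOIN `listings c` on node_id: keep only rows whose b.node_id appears in c.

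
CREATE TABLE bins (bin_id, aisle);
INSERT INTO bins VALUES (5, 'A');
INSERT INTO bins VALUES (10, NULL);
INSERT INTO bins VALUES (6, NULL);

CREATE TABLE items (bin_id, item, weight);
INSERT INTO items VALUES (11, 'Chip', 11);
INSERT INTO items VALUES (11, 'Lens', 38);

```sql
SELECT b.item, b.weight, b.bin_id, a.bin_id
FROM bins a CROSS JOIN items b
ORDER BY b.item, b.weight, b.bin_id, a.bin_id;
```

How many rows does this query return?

CROSS JOIN pairs every row of `bins` with every row of `items`: 3 × 2 = 6 rows.

6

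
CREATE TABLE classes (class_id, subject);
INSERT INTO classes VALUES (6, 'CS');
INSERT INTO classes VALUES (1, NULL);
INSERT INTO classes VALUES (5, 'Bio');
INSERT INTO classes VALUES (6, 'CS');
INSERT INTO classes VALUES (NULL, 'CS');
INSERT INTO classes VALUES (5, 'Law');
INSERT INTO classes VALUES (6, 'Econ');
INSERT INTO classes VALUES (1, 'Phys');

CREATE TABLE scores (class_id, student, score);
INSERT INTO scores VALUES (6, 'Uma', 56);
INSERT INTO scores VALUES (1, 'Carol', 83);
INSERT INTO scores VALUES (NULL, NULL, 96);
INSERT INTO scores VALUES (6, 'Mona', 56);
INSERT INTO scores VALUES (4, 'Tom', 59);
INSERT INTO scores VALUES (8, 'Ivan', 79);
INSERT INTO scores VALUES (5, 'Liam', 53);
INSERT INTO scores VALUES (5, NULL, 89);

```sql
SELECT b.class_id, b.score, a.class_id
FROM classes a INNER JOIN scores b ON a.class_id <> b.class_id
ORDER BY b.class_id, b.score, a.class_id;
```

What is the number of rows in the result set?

37

INNER JOIN keeps only pairs where the ON condition holds.
Matching on a.class_id <> b.class_id. A NULL in a compared column never satisfies the condition.
Matched pairs: 37.
Total: 37 rows.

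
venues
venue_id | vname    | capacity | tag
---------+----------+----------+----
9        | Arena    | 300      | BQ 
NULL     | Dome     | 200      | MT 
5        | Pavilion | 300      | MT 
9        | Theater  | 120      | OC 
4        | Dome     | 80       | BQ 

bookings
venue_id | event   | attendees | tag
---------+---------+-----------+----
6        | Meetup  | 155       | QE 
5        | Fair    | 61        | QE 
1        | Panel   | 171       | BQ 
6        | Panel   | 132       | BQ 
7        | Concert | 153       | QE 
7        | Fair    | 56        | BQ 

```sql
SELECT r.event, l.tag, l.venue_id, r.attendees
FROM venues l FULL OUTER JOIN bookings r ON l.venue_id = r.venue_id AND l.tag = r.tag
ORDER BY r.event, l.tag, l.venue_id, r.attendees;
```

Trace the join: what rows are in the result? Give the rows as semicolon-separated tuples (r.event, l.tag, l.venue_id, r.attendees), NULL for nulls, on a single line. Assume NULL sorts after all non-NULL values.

FULL OUTER JOIN keeps every row from both sides; unmatched rows get NULL for the other side's columns.
Matching on l.venue_id = r.venue_id AND l.tag = r.tag. A NULL in a compared column never satisfies the condition.
- venue_id=9, tag=BQ: no r row matches, row kept with r columns NULL.
- venue_id=NULL, tag=MT: no r row matches, row kept with r columns NULL.
- venue_id=5, tag=MT: no r row matches, row kept with r columns NULL.
- venue_id=9, tag=OC: no r row matches, row kept with r columns NULL.
- venue_id=4, tag=BQ: no r row matches, row kept with r columns NULL.
- 6 r row(s) had no l match → kept, l columns NULL.

(Concert, NULL, NULL, 153); (Fair, NULL, NULL, 56); (Fair, NULL, NULL, 61); (Meetup, NULL, NULL, 155); (Panel, NULL, NULL, 132); (Panel, NULL, NULL, 171); (NULL, BQ, 4, NULL); (NULL, BQ, 9, NULL); (NULL, MT, 5, NULL); (NULL, MT, NULL, NULL); (NULL, OC, 9, NULL)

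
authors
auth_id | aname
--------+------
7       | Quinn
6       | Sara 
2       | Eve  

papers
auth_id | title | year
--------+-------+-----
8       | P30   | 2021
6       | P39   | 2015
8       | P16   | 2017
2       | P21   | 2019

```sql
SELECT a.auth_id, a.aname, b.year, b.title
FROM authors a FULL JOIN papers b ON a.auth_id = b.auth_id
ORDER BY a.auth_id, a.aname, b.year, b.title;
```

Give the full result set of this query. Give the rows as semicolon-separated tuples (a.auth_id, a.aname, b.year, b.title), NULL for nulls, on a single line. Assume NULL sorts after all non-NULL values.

FULL OUTER JOIN keeps every row from both sides; unmatched rows get NULL for the other side's columns.
Matching on a.auth_id = b.auth_id.
- auth_id=7: no b row matches, row kept with b columns NULL.
- auth_id=6: 1 matching b row(s), so 1 row(s) emitted.
- auth_id=2: 1 matching b row(s), so 1 row(s) emitted.
- plus 2 unmatched b row(s), each kept with NULL a columns.
After projecting and ordering:
a.auth_id | a.aname | b.year | b.title
2 | Eve | 2019 | P21
6 | Sara | 2015 | P39
7 | Quinn | NULL | NULL
NULL | NULL | 2017 | P16
NULL | NULL | 2021 | P30

(2, Eve, 2019, P21); (6, Sara, 2015, P39); (7, Quinn, NULL, NULL); (NULL, NULL, 2017, P16); (NULL, NULL, 2021, P30)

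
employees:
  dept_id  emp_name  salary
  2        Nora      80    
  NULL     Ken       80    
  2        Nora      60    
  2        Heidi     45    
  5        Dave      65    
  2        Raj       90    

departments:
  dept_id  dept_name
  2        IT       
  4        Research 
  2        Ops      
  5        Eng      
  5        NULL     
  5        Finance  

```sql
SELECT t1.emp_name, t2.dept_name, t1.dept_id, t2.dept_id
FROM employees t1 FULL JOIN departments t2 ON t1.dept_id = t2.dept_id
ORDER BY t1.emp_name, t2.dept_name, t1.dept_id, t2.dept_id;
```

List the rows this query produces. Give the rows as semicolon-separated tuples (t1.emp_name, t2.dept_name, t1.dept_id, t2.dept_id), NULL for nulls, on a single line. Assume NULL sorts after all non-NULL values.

FULL OUTER JOIN keeps every row from both sides; unmatched rows get NULL for the other side's columns.
Matching on t1.dept_id = t2.dept_id. A NULL in a compared column never satisfies the condition.
- t1 row (dept_id=2): matches 2 t2 row(s) → 2 output row(s).
- t1 row (dept_id=NULL): no match → kept, t2 columns NULL.
- t1 row (dept_id=2): matches 2 t2 row(s) → 2 output row(s).
- t1 row (dept_id=2): matches 2 t2 row(s) → 2 output row(s).
- t1 row (dept_id=5): matches 3 t2 row(s) → 3 output row(s).
- t1 row (dept_id=2): matches 2 t2 row(s) → 2 output row(s).
- plus 1 unmatched t2 row(s), each kept with NULL t1 columns.

(Dave, Eng, 5, 5); (Dave, Finance, 5, 5); (Dave, NULL, 5, 5); (Heidi, IT, 2, 2); (Heidi, Ops, 2, 2); (Ken, NULL, NULL, NULL); (Nora, IT, 2, 2); (Nora, IT, 2, 2); (Nora, Ops, 2, 2); (Nora, Ops, 2, 2); (Raj, IT, 2, 2); (Raj, Ops, 2, 2); (NULL, Research, NULL, 4)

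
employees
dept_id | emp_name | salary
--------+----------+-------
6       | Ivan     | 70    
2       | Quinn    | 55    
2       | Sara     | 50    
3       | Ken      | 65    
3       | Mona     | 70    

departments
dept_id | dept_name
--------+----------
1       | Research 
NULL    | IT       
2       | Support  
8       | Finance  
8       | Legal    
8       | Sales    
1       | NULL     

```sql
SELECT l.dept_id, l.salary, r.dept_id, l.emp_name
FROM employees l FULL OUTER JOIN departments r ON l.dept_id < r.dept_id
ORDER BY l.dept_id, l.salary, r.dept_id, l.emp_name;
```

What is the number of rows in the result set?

19

FULL OUTER JOIN keeps every row from both sides; unmatched rows get NULL for the other side's columns.
Matching on l.dept_id < r.dept_id. A NULL in a compared column never satisfies the condition.
- l[0] dept_id=6 → 3 match(es) in r → 3 row(s).
- l[1] dept_id=2 → 3 match(es) in r → 3 row(s).
- l[2] dept_id=2 → 3 match(es) in r → 3 row(s).
- l[3] dept_id=3 → 3 match(es) in r → 3 row(s).
- l[4] dept_id=3 → 3 match(es) in r → 3 row(s).
- 4 row(s) from r found no l partner → padded with NULL.
Total: 15 matched + 4 padded = 19 rows.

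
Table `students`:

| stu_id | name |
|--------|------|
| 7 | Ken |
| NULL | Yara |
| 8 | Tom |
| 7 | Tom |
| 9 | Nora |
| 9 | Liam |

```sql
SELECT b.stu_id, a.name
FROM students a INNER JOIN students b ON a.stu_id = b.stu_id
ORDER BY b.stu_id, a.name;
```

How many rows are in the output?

9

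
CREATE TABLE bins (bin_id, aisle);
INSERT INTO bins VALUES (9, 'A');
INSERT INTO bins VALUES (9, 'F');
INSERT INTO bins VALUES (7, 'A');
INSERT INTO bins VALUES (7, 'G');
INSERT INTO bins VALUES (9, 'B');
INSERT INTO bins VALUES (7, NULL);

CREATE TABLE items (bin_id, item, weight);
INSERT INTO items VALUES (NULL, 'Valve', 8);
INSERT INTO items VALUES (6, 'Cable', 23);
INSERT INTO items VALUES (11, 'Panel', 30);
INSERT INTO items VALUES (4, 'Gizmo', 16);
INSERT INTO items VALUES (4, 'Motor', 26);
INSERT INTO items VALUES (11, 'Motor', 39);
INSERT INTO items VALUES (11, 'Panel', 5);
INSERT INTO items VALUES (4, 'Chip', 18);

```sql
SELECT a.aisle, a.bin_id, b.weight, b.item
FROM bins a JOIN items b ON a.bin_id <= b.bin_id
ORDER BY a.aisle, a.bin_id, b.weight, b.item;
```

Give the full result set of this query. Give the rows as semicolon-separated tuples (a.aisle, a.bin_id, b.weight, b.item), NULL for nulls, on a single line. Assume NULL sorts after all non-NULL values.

INNER JOIN keeps only pairs where the ON condition holds.
Matching on a.bin_id <= b.bin_id. A NULL in a compared column never satisfies the condition.
Matched pairs: 18.

(A, 7, 5, Panel); (A, 7, 30, Panel); (A, 7, 39, Motor); (A, 9, 5, Panel); (A, 9, 30, Panel); (A, 9, 39, Motor); (B, 9, 5, Panel); (B, 9, 30, Panel); (B, 9, 39, Motor); (F, 9, 5, Panel); (F, 9, 30, Panel); (F, 9, 39, Motor); (G, 7, 5, Panel); (G, 7, 30, Panel); (G, 7, 39, Motor); (NULL, 7, 5, Panel); (NULL, 7, 30, Panel); (NULL, 7, 39, Motor)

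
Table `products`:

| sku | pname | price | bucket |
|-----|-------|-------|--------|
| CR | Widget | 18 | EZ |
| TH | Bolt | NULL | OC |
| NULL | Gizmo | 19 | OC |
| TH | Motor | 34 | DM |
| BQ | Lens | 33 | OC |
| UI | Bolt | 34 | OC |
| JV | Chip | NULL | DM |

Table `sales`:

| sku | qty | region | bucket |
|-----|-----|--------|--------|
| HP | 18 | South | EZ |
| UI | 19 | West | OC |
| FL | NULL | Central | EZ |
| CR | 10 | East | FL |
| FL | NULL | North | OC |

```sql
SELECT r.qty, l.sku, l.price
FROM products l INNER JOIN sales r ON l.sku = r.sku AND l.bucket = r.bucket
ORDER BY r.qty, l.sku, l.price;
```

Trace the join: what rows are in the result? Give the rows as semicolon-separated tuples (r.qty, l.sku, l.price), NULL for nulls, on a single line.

INNER JOIN keeps only pairs where the ON condition holds.
Matching on l.sku = r.sku AND l.bucket = r.bucket. A NULL in a compared column never satisfies the condition.
- sku=CR, bucket=EZ: no matching r row, dropped.
- sku=TH, bucket=OC: no matching r row, dropped.
- sku=NULL, bucket=OC: no matching r row, dropped.
- sku=TH, bucket=DM: no matching r row, dropped.
- sku=BQ, bucket=OC: no matching r row, dropped.
- sku=UI, bucket=OC: 1 matching r row(s), so 1 row(s) emitted.
- sku=JV, bucket=DM: no matching r row, dropped.
After projecting and ordering:
r.qty | l.sku | l.price
19 | UI | 34

(19, UI, 34)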